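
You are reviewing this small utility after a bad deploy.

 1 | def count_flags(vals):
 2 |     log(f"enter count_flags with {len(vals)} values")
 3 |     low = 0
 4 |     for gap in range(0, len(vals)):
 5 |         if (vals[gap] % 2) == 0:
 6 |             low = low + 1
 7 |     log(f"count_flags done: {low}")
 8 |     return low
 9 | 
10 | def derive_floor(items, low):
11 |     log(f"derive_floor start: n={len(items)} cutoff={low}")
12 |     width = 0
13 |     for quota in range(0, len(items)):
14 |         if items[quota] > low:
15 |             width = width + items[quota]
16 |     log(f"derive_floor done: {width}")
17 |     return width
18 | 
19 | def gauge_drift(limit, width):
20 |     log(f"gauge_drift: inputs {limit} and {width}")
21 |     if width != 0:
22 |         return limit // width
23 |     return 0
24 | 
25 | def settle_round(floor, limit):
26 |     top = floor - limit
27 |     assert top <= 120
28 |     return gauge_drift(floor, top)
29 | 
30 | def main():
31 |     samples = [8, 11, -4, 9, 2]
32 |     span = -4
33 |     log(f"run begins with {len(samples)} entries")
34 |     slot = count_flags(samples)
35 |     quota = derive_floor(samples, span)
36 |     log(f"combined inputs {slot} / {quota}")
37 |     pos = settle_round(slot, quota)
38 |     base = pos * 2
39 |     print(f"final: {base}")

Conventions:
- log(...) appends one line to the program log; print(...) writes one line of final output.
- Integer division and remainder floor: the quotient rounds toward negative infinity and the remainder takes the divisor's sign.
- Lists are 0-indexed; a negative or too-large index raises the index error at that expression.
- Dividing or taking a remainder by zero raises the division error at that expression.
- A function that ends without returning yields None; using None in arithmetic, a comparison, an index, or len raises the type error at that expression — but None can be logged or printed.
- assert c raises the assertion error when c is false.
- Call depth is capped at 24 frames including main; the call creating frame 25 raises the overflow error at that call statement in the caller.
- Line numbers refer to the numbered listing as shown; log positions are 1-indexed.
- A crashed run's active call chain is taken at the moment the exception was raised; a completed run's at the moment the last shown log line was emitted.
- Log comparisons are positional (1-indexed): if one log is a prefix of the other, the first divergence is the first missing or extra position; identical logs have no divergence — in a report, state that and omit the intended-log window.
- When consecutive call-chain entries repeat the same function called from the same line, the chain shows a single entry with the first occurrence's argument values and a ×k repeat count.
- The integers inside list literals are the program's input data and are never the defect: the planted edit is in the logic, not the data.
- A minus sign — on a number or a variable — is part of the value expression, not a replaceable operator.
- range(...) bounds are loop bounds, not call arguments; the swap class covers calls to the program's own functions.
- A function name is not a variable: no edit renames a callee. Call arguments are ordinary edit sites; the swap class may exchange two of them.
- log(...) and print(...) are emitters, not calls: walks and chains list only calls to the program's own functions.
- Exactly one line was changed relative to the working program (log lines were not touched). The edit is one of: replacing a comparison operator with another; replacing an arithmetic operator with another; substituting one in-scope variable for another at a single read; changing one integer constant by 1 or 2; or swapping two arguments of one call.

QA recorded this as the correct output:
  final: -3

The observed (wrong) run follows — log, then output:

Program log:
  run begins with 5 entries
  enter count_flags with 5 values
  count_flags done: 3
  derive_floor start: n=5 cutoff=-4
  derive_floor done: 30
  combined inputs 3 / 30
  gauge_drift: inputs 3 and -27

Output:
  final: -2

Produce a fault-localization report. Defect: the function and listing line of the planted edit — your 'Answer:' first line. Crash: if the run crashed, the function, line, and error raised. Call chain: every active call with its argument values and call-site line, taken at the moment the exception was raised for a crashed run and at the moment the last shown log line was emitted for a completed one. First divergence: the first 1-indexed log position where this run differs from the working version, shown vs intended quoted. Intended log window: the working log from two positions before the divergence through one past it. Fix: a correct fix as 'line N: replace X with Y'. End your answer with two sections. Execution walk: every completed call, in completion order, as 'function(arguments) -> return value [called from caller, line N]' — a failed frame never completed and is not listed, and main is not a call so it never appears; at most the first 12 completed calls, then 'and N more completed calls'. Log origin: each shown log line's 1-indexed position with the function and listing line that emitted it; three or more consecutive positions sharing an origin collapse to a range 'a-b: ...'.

Answer: the defect is in main at line 38.
Key fact: No log line changed; the fault shows up purely in the output.
Call chain: main -> settle_round(3, 30) (called at line 37) -> gauge_drift(3, -27) (called at line 28).
First divergence: none — the logs agree in full.
Execution walk:
  count_flags([8, 11, -4, 9, 2]) -> 3  [called from main, line 34]
  derive_floor([8, 11, -4, 9, 2], -4) -> 30  [called from main, line 35]
  gauge_drift(3, -27) -> -1  [called from settle_round, line 28]
  settle_round(3, 30) -> -1  [called from main, line 37]
Origin of each log line:
  1: emitted by main (line 33)
  2: emitted by count_flags (line 2)
  3: emitted by count_flags (line 7)
  4: emitted by derive_floor (line 11)
  5: emitted by derive_floor (line 16)
  6: emitted by main (line 36)
  7: emitted by gauge_drift (line 20)
A correct fix: line 38: replace `*` with `-`.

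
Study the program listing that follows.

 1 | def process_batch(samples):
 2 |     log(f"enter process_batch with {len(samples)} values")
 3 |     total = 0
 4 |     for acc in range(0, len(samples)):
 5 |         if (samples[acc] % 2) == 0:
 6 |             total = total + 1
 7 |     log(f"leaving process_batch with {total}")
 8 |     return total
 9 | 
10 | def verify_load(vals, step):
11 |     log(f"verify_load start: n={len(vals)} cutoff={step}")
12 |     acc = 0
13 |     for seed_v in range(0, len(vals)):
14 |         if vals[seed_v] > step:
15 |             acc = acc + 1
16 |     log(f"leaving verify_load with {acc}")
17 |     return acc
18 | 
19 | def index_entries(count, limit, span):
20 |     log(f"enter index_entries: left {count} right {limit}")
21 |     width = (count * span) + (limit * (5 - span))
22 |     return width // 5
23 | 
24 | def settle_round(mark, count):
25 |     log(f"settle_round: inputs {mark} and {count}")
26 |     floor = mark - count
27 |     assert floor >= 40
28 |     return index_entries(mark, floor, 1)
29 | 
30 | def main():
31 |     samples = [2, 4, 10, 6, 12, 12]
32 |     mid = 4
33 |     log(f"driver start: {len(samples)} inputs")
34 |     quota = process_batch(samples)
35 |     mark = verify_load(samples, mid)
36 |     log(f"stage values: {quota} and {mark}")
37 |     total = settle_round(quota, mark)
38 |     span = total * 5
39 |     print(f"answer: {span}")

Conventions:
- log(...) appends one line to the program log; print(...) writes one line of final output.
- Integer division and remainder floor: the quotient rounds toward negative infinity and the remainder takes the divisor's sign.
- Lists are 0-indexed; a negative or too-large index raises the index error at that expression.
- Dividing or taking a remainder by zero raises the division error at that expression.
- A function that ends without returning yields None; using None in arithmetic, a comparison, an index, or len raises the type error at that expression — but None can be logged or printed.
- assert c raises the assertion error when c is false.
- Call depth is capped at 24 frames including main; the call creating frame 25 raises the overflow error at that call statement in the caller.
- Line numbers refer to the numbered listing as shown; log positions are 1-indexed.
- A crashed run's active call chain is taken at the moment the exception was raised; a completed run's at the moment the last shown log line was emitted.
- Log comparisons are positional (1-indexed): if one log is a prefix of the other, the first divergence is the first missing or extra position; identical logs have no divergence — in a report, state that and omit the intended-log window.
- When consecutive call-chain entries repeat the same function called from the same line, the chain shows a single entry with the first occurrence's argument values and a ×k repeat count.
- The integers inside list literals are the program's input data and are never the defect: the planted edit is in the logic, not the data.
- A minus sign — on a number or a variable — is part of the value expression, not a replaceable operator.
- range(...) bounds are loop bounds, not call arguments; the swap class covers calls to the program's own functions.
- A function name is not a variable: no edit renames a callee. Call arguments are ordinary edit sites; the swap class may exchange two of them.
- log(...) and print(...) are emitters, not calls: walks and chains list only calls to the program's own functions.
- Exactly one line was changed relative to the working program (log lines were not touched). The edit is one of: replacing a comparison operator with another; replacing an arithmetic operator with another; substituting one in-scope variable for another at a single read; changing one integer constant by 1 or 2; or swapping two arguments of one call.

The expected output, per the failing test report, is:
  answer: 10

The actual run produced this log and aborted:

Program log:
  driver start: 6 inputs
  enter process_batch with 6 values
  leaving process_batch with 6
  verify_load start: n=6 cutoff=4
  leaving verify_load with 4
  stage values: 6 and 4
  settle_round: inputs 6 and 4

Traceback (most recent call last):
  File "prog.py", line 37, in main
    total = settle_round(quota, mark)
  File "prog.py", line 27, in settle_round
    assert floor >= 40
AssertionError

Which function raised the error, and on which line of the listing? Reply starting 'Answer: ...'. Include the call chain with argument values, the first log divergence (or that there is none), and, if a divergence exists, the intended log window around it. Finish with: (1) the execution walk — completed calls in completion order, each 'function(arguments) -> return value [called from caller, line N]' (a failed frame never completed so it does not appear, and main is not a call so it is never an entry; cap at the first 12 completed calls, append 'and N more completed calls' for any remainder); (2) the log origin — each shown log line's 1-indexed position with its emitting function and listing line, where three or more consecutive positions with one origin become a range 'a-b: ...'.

Answer: the error was raised in settle_round, line 27.
The tell: A complete run would log 'enter index_entries: left 6 right 2' next, but this one stopped at 7 lines.
Call chain: main -> settle_round(6, 4) (called at line 37).
First divergence: position 8 — after 7 matching lines the faulty run goes silent; intended next line 'enter index_entries: left 6 right 2'.
Intended log window:
  6: stage values: 6 and 4
  7: settle_round: inputs 6 and 4
  8: enter index_entries: left 6 right 2
Execution walk:
  process_batch([2, 4, 10, 6, 12, 12]) -> 6  [called from main, line 34]
  verify_load([2, 4, 10, 6, 12, 12], 4) -> 4  [called from main, line 35]
Log origin:
  1: logged in main at line 33
  2: logged in process_batch at line 2
  3: logged in process_batch at line 7
  4: logged in verify_load at line 11
  5: logged in verify_load at line 16
  6: logged in main at line 36
  7: logged in settle_round at line 25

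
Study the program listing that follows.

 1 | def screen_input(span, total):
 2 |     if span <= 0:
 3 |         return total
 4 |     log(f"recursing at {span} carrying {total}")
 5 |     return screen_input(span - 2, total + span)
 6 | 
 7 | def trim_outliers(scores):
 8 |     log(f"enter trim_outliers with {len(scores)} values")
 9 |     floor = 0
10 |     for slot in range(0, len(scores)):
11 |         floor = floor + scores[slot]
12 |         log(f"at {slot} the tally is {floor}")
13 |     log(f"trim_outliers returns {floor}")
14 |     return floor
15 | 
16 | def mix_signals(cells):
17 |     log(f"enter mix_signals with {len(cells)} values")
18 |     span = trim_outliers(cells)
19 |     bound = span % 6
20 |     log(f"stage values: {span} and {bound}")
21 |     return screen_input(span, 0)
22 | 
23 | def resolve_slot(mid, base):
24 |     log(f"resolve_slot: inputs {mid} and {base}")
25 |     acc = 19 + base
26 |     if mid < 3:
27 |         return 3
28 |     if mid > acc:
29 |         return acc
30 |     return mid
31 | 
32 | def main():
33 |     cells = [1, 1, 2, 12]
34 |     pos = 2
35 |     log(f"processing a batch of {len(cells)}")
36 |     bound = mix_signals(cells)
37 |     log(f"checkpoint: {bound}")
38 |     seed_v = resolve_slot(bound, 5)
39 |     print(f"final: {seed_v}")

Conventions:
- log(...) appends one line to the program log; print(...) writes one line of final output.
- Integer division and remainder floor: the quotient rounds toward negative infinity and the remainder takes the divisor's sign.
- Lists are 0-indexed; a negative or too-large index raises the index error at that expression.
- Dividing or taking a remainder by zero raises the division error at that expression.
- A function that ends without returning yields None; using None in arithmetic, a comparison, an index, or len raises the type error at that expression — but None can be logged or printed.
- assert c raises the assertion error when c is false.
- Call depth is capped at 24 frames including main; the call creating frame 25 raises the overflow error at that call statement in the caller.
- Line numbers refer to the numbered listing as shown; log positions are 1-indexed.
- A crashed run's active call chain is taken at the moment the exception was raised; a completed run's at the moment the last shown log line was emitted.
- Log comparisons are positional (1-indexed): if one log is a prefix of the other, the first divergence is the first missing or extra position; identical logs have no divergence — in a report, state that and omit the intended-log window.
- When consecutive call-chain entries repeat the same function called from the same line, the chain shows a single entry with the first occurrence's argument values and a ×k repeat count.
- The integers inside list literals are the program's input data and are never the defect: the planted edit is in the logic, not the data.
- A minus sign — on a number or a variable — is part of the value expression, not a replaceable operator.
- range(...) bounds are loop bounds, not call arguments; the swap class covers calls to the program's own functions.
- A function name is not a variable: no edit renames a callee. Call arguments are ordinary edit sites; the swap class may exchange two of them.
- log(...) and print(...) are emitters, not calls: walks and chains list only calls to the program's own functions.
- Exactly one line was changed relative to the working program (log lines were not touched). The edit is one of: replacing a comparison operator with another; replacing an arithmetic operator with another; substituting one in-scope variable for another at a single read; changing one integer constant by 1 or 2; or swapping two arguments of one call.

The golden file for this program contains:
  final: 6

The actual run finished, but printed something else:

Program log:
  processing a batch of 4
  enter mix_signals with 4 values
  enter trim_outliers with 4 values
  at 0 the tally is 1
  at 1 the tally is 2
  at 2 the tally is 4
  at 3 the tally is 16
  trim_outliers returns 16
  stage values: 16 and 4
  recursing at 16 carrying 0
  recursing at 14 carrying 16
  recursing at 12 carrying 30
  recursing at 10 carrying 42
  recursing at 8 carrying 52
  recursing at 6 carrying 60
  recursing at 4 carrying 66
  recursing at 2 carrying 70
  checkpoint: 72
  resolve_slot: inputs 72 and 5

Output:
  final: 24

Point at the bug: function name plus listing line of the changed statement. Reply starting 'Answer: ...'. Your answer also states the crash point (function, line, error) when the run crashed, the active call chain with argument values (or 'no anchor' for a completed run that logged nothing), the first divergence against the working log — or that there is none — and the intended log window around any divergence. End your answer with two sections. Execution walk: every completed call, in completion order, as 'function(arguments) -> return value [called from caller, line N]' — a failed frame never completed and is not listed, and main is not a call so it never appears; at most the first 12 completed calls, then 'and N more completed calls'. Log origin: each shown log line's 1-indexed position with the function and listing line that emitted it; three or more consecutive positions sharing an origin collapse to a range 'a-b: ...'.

Answer: the defect is in mix_signals at line 21.
Core observation: Log line 10 is where behavior first shows: 'recursing at 16 carrying 0' appears instead of 'recursing at 4 carrying 0'.
Call chain: main -> resolve_slot(72, 5) (called at line 38).
First divergence: position 10 — shown 'recursing at 16 carrying 0', intended 'recursing at 4 carrying 0'.
Intended log window:
  8: trim_outliers returns 16
  9: stage values: 16 and 4
  10: recursing at 4 carrying 0
  11: recursing at 2 carrying 4
Execution walk:
  trim_outliers([1, 1, 2, 12]) -> 16  [called from mix_signals, line 18]
  screen_input(0, 72) -> 72  [called from screen_input, line 5]
  screen_input(2, 70) -> 72  [called from screen_input, line 5]
  screen_input(4, 66) -> 72  [called from screen_input, line 5]
  screen_input(6, 60) -> 72  [called from screen_input, line 5]
  screen_input(8, 52) -> 72  [called from screen_input, line 5]
  screen_input(10, 42) -> 72  [called from screen_input, line 5]
  screen_input(12, 30) -> 72  [called from screen_input, line 5]
  screen_input(14, 16) -> 72  [called from screen_input, line 5]
  screen_input(16, 0) -> 72  [called from mix_signals, line 21]
  mix_signals([1, 1, 2, 12]) -> 72  [called from main, line 36]
  resolve_slot(72, 5) -> 24  [called from main, line 38]
Log origins:
  1: emitted by main (line 35)
  2: emitted by mix_signals (line 17)
  3: emitted by trim_outliers (line 8)
  4-7: emitted by trim_outliers (line 12)
  8: emitted by trim_outliers (line 13)
  9: emitted by mix_signals (line 20)
  10-17: emitted by screen_input (line 4)
  18: emitted by main (line 37)
  19: emitted by resolve_slot (line 24)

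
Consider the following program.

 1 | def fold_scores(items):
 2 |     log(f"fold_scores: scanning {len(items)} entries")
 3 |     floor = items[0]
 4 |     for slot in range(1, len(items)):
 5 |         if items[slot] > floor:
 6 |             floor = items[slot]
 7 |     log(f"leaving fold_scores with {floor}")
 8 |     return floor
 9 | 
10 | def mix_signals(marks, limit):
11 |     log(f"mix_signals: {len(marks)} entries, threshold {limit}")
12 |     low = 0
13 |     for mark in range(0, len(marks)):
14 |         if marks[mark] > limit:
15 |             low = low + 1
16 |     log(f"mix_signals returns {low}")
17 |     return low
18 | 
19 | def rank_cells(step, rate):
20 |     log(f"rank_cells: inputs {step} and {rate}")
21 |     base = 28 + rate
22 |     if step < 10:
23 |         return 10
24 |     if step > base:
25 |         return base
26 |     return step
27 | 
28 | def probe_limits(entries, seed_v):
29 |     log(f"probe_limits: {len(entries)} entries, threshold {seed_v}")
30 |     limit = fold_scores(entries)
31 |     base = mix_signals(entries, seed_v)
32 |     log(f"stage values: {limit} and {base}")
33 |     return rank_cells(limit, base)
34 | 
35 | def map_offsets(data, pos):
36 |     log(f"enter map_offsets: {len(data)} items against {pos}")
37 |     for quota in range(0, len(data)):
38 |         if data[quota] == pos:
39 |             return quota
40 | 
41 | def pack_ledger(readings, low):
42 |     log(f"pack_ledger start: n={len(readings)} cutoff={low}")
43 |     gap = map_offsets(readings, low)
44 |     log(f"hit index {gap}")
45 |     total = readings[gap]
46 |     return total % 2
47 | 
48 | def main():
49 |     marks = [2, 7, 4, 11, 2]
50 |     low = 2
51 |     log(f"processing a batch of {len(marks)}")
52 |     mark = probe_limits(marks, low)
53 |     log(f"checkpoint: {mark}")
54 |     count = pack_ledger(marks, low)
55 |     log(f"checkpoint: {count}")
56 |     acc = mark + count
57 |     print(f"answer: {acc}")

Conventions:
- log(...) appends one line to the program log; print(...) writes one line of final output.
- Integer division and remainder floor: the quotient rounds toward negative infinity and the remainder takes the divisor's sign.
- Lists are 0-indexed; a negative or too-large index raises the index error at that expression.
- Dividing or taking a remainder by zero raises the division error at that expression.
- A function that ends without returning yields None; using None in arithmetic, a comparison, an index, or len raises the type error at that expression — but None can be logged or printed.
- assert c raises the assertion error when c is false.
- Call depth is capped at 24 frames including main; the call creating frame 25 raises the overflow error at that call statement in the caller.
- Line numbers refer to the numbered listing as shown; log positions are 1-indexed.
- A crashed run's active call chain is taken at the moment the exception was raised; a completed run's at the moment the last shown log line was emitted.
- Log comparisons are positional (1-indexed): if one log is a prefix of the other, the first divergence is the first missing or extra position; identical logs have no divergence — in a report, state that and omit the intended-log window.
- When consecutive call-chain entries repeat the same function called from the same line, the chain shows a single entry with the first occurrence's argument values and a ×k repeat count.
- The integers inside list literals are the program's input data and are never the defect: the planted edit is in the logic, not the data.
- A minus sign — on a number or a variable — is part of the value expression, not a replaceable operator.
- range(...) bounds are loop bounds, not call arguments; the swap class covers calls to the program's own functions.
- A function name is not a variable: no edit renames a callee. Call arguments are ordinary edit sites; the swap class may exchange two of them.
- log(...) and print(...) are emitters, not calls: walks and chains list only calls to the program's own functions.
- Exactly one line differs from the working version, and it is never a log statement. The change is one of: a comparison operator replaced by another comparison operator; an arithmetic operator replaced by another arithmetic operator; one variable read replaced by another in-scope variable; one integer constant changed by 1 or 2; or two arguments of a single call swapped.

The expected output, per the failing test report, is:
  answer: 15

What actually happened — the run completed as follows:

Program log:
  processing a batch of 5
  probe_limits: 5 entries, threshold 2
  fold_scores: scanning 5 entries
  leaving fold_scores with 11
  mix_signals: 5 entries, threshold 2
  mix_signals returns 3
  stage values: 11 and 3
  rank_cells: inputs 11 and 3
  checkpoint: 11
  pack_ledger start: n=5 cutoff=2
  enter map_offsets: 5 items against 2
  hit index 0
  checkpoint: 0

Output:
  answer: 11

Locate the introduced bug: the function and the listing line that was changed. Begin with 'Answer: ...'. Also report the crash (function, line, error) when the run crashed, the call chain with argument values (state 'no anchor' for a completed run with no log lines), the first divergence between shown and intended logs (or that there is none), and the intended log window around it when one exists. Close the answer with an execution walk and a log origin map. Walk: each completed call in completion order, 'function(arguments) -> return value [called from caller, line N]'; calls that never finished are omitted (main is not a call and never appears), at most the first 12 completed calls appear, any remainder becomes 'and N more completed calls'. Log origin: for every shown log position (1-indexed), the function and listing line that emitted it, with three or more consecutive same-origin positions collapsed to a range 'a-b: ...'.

Answer: the defect is in pack_ledger at line 46.
The tell: The log first diverges at position 13: the faulty run prints 'checkpoint: 0' where the working version prints 'checkpoint: 4'.
Call chain: main.
First divergence: at position 13 the run shows 'checkpoint: 0' where the working version logs 'checkpoint: 4'.
Intended log window:
  11: enter map_offsets: 5 items against 2
  12: hit index 0
  13: checkpoint: 4
Execution walk:
  fold_scores([2, 7, 4, 11, 2]) -> 11  [called from probe_limits, line 30]
  mix_signals([2, 7, 4, 11, 2], 2) -> 3  [called from probe_limits, line 31]
  rank_cells(11, 3) -> 11  [called from probe_limits, line 33]
  probe_limits([2, 7, 4, 11, 2], 2) -> 11  [called from main, line 52]
  map_offsets([2, 7, 4, 11, 2], 2) -> 0  [called from pack_ledger, line 43]
  pack_ledger([2, 7, 4, 11, 2], 2) -> 0  [called from main, line 54]
Log origin:
  1: emitted by main (line 51)
  2: emitted by probe_limits (line 29)
  3: emitted by fold_scores (line 2)
  4: emitted by fold_scores (line 7)
  5: emitted by mix_signals (line 11)
  6: emitted by mix_signals (line 16)
  7: emitted by probe_limits (line 32)
  8: emitted by rank_cells (line 20)
  9: emitted by main (line 53)
  10: emitted by pack_ledger (line 42)
  11: emitted by map_offsets (line 36)
  12: emitted by pack_ledger (line 44)
  13: emitted by main (line 55)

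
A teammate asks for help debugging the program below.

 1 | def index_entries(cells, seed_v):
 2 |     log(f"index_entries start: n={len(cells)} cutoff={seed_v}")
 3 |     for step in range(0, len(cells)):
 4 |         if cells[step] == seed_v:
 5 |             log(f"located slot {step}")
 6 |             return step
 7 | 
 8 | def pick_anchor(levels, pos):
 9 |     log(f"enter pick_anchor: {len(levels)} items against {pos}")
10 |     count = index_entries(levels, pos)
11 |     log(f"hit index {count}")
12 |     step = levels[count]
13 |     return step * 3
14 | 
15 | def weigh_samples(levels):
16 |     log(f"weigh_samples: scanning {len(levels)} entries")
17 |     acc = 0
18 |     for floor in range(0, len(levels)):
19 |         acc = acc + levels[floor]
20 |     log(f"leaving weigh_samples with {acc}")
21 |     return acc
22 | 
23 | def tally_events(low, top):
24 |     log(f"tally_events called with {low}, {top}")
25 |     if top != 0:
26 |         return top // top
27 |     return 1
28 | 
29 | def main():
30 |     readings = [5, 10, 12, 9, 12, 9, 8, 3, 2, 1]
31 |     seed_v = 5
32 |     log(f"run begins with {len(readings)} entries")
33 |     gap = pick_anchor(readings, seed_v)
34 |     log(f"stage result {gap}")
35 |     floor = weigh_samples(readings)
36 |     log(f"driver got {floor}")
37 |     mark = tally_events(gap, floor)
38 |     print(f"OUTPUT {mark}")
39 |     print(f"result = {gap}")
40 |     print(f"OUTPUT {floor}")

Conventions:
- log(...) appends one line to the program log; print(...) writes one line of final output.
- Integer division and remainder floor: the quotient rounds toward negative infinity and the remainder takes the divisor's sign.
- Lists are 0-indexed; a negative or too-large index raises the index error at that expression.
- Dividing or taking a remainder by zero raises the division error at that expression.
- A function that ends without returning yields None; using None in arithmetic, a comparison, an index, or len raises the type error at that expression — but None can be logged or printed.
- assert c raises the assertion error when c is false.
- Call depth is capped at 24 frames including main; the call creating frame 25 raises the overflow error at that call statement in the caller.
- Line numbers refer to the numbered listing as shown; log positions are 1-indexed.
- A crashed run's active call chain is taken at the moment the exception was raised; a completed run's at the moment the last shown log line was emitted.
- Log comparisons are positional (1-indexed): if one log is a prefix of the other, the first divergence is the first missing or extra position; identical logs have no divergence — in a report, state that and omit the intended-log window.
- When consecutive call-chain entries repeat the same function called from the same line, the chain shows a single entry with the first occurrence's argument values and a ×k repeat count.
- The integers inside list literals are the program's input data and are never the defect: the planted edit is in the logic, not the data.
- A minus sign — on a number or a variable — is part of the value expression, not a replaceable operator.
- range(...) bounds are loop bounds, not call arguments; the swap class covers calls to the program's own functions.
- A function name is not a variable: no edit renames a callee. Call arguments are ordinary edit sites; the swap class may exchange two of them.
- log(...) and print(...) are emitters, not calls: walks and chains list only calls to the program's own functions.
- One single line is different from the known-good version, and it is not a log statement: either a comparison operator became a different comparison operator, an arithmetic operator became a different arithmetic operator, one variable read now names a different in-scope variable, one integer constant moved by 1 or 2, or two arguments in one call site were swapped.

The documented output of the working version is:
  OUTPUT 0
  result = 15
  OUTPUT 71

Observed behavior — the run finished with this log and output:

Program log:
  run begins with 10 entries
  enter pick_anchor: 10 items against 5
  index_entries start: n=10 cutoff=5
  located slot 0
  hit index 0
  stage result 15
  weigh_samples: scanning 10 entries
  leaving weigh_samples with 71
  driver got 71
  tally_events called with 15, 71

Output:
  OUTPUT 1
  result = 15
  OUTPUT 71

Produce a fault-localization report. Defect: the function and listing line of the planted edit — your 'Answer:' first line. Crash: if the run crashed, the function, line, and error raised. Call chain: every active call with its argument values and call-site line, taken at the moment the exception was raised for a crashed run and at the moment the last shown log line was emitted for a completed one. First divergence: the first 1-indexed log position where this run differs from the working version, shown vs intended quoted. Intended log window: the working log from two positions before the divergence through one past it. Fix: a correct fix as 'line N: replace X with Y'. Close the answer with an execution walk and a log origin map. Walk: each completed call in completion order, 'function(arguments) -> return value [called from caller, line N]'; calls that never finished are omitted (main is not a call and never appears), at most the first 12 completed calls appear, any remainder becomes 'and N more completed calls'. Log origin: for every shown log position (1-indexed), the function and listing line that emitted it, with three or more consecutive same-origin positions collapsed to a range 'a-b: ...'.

Answer: the defect is in tally_events at line 26.
Key observation: The logs agree in full; only the final output differs.
Call chain: main -> tally_events(15, 71) (called at line 37).
First divergence: none — the logs agree in full.
Execution walk:
  index_entries([5, 10, 12, 9, 12, 9, 8, 3, 2, 1], 5) -> 0  [called from pick_anchor, line 10]
  pick_anchor([5, 10, 12, 9, 12, 9, 8, 3, 2, 1], 5) -> 15  [called from main, line 33]
  weigh_samples([5, 10, 12, 9, 12, 9, 8, 3, 2, 1]) -> 71  [called from main, line 35]
  tally_events(15, 71) -> 1  [called from main, line 37]
Origin of each log line:
  1 — main, line 32
  2 — pick_anchor, line 9
  3 — index_entries, line 2
  4 — index_entries, line 5
  5 — pick_anchor, line 11
  6 — main, line 34
  7 — weigh_samples, line 16
  8 — weigh_samples, line 20
  9 — main, line 36
  10 — tally_events, line 24
A correct fix: line 26: replace `top // top` with `low // top`.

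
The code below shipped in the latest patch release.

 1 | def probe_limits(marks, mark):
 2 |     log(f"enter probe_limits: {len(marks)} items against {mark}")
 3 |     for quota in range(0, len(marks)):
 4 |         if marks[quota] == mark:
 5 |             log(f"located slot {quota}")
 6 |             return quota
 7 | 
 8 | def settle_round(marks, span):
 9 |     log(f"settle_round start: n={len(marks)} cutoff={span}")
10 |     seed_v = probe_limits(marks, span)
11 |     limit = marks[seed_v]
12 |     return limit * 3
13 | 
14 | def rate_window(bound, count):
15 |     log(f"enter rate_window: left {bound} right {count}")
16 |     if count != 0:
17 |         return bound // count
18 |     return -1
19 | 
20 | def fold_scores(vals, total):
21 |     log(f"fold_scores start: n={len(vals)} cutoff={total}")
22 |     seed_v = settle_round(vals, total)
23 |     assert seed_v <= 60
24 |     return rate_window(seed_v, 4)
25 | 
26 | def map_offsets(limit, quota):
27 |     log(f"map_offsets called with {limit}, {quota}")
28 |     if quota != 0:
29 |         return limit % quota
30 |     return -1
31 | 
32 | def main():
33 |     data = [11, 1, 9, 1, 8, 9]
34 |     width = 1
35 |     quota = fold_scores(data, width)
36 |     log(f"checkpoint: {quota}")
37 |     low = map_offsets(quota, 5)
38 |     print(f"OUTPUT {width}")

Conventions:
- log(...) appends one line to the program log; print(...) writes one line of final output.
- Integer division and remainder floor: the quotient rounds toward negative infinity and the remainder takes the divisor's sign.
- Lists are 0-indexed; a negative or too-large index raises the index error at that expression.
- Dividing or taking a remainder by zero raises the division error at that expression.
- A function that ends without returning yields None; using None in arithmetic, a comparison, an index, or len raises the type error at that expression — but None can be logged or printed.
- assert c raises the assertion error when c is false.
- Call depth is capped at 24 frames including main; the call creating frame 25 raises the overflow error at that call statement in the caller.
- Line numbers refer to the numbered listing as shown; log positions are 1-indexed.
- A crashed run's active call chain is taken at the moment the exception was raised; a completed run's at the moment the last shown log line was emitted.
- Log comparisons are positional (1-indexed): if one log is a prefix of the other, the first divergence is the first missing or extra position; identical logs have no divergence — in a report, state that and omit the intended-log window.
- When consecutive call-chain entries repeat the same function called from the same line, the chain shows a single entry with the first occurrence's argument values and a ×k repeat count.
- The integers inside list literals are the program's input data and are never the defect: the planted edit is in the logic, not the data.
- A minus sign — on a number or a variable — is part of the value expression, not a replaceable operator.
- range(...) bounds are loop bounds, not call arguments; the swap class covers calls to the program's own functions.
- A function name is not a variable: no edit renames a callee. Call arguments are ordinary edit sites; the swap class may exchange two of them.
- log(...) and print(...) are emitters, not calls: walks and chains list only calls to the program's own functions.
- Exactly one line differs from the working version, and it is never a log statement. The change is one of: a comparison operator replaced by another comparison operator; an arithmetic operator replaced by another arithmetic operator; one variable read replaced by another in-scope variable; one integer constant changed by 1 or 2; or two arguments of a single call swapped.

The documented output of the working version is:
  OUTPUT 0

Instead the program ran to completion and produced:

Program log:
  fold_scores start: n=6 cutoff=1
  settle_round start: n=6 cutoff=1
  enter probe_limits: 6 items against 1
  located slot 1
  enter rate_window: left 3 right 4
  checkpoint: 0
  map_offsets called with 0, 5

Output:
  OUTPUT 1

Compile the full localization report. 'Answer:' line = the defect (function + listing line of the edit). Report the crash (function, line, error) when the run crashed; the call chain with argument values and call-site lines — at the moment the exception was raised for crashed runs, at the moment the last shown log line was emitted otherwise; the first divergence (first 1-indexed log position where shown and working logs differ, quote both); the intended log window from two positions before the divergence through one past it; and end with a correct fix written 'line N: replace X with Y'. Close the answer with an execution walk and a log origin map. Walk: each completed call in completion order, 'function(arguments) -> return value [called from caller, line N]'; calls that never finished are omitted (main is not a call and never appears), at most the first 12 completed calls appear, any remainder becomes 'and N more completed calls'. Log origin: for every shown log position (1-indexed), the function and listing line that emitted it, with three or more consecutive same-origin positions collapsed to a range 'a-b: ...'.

Answer: the defect is in main at line 38.
Key fact: Nothing in the log betrays the bug — only the output does.
Call chain: main -> map_offsets(0, 5) (called at line 37).
First divergence: there is none — every log position agrees.
Execution walk:
  probe_limits([11, 1, 9, 1, 8, 9], 1) -> 1  [called from settle_round, line 10]
  settle_round([11, 1, 9, 1, 8, 9], 1) -> 3  [called from fold_scores, line 22]
  rate_window(3, 4) -> 0  [called from fold_scores, line 24]
  fold_scores([11, 1, 9, 1, 8, 9], 1) -> 0  [called from main, line 35]
  map_offsets(0, 5) -> 0  [called from main, line 37]
Log origin:
  1: emitted by fold_scores (line 21)
  2: emitted by settle_round (line 9)
  3: emitted by probe_limits (line 2)
  4: emitted by probe_limits (line 5)
  5: emitted by rate_window (line 15)
  6: emitted by main (line 36)
  7: emitted by map_offsets (line 27)
A correct fix: line 38: replace `width` with `low`.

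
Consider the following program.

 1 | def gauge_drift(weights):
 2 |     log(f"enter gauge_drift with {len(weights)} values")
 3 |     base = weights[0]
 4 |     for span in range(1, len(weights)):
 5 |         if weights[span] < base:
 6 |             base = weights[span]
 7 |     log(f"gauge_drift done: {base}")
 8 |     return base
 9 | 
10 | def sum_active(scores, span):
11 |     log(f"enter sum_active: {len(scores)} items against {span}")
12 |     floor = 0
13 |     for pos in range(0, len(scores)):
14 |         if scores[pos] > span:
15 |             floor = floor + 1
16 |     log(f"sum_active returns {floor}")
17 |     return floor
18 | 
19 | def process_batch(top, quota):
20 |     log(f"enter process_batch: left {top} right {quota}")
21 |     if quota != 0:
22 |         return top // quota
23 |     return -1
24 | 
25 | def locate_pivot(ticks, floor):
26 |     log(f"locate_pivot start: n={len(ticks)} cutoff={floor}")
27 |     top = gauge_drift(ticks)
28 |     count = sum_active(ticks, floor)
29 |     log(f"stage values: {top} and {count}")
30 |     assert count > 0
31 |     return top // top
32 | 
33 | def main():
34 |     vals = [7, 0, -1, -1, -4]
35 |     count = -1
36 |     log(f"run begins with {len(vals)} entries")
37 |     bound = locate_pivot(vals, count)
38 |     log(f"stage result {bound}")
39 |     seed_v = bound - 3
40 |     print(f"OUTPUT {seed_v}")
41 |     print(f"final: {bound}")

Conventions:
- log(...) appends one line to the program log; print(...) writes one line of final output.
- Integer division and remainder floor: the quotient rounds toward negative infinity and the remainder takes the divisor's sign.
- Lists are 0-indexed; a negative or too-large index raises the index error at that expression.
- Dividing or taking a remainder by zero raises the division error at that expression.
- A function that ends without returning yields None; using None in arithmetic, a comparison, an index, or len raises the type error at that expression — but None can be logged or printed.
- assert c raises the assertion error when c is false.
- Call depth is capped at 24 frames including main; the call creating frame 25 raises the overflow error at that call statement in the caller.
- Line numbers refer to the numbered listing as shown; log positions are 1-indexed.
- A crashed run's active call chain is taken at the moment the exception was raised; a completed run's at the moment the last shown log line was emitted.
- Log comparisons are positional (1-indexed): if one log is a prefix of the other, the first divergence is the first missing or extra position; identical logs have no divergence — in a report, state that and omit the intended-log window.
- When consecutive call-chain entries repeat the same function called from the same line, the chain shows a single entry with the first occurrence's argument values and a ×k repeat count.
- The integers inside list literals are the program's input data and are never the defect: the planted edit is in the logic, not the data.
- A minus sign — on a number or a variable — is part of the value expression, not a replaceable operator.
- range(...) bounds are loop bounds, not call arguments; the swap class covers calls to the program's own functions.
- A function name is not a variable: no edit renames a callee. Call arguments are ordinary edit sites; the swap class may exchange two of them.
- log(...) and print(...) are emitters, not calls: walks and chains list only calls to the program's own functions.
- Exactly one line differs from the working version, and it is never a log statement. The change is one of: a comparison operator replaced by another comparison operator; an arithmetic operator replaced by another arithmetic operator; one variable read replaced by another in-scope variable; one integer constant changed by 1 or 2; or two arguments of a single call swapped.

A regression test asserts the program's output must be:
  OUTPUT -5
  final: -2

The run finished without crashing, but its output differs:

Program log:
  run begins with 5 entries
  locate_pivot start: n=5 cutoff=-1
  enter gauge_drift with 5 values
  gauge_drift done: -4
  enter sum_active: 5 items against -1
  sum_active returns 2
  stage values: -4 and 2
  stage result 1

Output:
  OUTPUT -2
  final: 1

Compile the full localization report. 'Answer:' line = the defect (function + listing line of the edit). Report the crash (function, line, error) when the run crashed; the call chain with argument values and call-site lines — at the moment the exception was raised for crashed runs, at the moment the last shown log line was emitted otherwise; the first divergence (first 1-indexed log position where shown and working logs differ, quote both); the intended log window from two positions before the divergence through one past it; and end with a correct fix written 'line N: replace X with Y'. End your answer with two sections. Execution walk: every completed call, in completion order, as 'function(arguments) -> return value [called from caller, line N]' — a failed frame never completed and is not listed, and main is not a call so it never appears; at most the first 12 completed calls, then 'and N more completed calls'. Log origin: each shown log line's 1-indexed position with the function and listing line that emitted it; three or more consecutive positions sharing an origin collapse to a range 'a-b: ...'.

Answer: the defect is in locate_pivot at line 31.
Key fact: Position 8 is the first bad log line: 'stage result 1' should read 'stage result -2'.
Call chain: main.
First divergence: at position 8 the run shows 'stage result 1' where the working version logs 'stage result -2'.
Intended log window:
  6: sum_active returns 2
  7: stage values: -4 and 2
  8: stage result -2
Execution walk:
  gauge_drift([7, 0, -1, -1, -4]) -> -4  [called from locate_pivot, line 27]
  sum_active([7, 0, -1, -1, -4], -1) -> 2  [called from locate_pivot, line 28]
  locate_pivot([7, 0, -1, -1, -4], -1) -> 1  [called from main, line 37]
Origin of each log line:
  1: from main, line 36
  2: from locate_pivot, line 26
  3: from gauge_drift, line 2
  4: from gauge_drift, line 7
  5: from sum_active, line 11
  6: from sum_active, line 16
  7: from locate_pivot, line 29
  8: from main, line 38
A correct fix: line 31: replace `top // top` with `top // count`.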